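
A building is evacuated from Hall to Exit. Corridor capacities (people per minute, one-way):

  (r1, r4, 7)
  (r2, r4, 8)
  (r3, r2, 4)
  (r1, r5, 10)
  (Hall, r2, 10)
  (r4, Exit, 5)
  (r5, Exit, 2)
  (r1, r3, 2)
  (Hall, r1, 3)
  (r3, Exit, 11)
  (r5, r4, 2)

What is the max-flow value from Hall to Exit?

8

Augment Hall→r1→r3→Exit: bottleneck 2, flow now 2.
Augment Hall→r1→r4→Exit: bottleneck 1, flow now 3.
Augment Hall→r2→r4→Exit: bottleneck 4, flow now 7.
Augment Hall→r2→r4→r1→r5→Exit: bottleneck 1, flow now 8. (uses reverse residual edge)
No augmenting path remains; maximum flow = 8.
In the residual graph, reachable from Hall: {Hall, r2, r4}.
Min-cut edges: Hall→r1 (3), r4→Exit (5); capacity 3 + 5 = 8.
This cut is saturated, so no flow can exceed 8.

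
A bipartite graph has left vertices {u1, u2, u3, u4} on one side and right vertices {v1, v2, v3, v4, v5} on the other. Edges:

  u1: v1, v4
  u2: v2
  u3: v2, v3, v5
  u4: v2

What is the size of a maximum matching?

Unit-capacity flow: source→left, listed edges, right→sink; max matching = max flow.
Augmenting path u1→v1 (+1); matched 1.
Augmenting path u2→v2 (+1); matched 2.
Augmenting path u3→v3 (+1); matched 3.
No augmenting path remains; maximum matching = 3.
König certificate: {u1, u3, v2} is a vertex cover of size 3 (every listed pair touches it), so no matching can be larger.

3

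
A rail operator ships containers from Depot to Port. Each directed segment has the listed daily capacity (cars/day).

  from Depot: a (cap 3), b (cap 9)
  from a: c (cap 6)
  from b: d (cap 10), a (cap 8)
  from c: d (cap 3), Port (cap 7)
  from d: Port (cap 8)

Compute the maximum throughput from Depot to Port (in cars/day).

Augment Depot→a→c→Port: bottleneck 3, flow now 3.
Augment Depot→b→d→Port: bottleneck 8, flow now 11.
Augment Depot→b→a→c→Port: bottleneck 1, flow now 12.
No augmenting path remains; maximum flow = 12.
In the residual graph, reachable from Depot: {Depot}.
Min-cut edges: Depot→a (3), Depot→b (9); capacity 3 + 9 = 12.
This cut is saturated, so no flow can exceed 12.

12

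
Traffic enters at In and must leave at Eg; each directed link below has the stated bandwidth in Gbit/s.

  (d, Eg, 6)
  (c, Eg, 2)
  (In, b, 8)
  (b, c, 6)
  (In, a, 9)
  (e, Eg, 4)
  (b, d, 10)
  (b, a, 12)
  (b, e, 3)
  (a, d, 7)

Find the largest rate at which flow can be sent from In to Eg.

11

Augment In→a→d→Eg: bottleneck 6, flow now 6.
Augment In→b→c→Eg: bottleneck 2, flow now 8.
Augment In→b→e→Eg: bottleneck 3, flow now 11.
No augmenting path remains; maximum flow = 11.
In the residual graph, reachable from In: {In, a, b, c, d}.
Min-cut edges: b→e (3), c→Eg (2), d→Eg (6); capacity 3 + 2 + 6 = 11.
This cut is saturated, so no flow can exceed 11.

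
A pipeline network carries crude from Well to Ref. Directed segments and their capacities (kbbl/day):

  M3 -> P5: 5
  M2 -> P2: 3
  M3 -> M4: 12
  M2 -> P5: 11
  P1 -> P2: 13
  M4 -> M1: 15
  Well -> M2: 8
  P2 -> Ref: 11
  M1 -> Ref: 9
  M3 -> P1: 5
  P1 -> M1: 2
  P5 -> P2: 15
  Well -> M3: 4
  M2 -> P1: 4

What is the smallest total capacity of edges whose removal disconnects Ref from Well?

Augment Well→M2→P2→Ref: bottleneck 3, flow now 3.
Augment Well→M2→P1→P2→Ref: bottleneck 4, flow now 7.
Augment Well→M2→P5→P2→Ref: bottleneck 1, flow now 8.
Augment Well→M3→M4→M1→Ref: bottleneck 4, flow now 12.
No augmenting path remains; maximum flow = 12.
By max-flow min-cut, the minimum cut capacity equals the max flow.
In the residual graph, reachable from Well: {Well}.
Min-cut edges: Well→M2 (8), Well→M3 (4); capacity 8 + 4 = 12.

12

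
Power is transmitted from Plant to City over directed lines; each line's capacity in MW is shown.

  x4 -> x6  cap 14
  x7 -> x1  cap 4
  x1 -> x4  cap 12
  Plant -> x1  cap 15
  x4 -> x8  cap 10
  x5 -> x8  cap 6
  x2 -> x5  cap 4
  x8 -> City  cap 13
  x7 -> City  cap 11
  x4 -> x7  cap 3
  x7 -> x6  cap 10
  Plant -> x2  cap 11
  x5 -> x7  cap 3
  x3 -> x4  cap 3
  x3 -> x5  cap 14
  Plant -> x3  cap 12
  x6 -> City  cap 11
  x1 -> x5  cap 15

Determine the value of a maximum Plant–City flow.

Augment Plant→x1→x4→x6→City: bottleneck 11, flow now 11.
Augment Plant→x1→x4→x7→City: bottleneck 1, flow now 12.
Augment Plant→x1→x5→x7→City: bottleneck 3, flow now 15.
Augment Plant→x2→x5→x8→City: bottleneck 4, flow now 19.
Augment Plant→x3→x4→x7→City: bottleneck 2, flow now 21.
Augment Plant→x3→x4→x8→City: bottleneck 1, flow now 22.
Augment Plant→x3→x5→x8→City: bottleneck 2, flow now 24.
No augmenting path remains; maximum flow = 24.
In the residual graph, reachable from Plant: {Plant, x1, x2, x3, x5}.
Min-cut edges: x1→x4 (12), x3→x4 (3), x5→x7 (3), x5→x8 (6); capacity 12 + 3 + 3 + 6 = 24.
This cut is saturated, so no flow can exceed 24.

24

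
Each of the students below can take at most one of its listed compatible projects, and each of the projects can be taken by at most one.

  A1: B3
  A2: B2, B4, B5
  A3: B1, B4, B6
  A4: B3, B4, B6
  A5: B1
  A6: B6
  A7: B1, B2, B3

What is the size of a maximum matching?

Unit-capacity flow: source→left, listed edges, right→sink; max matching = max flow.
Augmenting path A1→B3 (+1); matched 1.
Augmenting path A2→B2 (+1); matched 2.
Augmenting path A3→B1 (+1); matched 3.
Augmenting path A4→B4 (+1); matched 4.
Augmenting path A6→B6 (+1); matched 5.
Augmenting path A7→B2→A2→B5 (+1); matched 6.
No augmenting path remains; maximum matching = 6.
König certificate: {A2, A7, B1, B3, B4, B6} is a vertex cover of size 6 (every listed pair touches it), so no matching can be larger.

6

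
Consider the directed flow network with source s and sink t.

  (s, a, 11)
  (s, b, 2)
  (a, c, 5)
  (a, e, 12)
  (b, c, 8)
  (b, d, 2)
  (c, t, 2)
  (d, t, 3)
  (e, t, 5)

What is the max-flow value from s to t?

9

Augment s→a→c→t: bottleneck 2, flow now 2.
Augment s→a→e→t: bottleneck 5, flow now 7.
Augment s→b→d→t: bottleneck 2, flow now 9.
No augmenting path remains; maximum flow = 9.
In the residual graph, reachable from s: {s, a, c, e}.
Min-cut edges: s→b (2), c→t (2), e→t (5); capacity 2 + 2 + 5 = 9.
This cut is saturated, so no flow can exceed 9.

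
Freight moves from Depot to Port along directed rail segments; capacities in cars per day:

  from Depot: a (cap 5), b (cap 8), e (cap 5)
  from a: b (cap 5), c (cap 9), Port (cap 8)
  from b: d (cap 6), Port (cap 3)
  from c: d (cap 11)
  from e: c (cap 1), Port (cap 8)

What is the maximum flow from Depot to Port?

Augment Depot→a→Port: bottleneck 5, flow now 5.
Augment Depot→b→Port: bottleneck 3, flow now 8.
Augment Depot→e→Port: bottleneck 5, flow now 13.
No augmenting path remains; maximum flow = 13.
In the residual graph, reachable from Depot: {Depot, b, d}.
Min-cut edges: Depot→a (5), Depot→e (5), b→Port (3); capacity 5 + 5 + 3 = 13.
This cut is saturated, so no flow can exceed 13.

13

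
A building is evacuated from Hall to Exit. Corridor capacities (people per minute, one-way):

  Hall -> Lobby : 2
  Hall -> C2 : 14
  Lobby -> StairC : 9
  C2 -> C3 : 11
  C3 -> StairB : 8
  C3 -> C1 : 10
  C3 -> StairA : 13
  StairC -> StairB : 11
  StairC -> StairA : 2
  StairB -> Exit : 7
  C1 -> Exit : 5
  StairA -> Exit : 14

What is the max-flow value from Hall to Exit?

13

Augment Hall→Lobby→StairC→StairB→Exit: bottleneck 2, flow now 2.
Augment Hall→C2→C3→StairB→Exit: bottleneck 5, flow now 7.
Augment Hall→C2→C3→C1→Exit: bottleneck 5, flow now 12.
Augment Hall→C2→C3→StairA→Exit: bottleneck 1, flow now 13.
No augmenting path remains; maximum flow = 13.
In the residual graph, reachable from Hall: {Hall, C2}.
Min-cut edges: Hall→Lobby (2), C2→C3 (11); capacity 2 + 11 = 13.
This cut is saturated, so no flow can exceed 13.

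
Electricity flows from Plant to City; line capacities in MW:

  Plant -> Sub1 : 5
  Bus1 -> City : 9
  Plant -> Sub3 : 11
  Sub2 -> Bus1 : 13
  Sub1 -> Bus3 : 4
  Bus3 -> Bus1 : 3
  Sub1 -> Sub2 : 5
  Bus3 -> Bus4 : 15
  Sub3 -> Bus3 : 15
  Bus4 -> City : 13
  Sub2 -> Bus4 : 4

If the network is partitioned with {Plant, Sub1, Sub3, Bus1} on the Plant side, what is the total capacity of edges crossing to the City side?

Edges leaving {Plant, Sub1, Sub3, Bus1}: Sub1→Bus3 (4), Sub1→Sub2 (5), Sub3→Bus3 (15), Bus1→City (9).
Cut capacity = 4 + 5 + 15 + 9 = 33.

33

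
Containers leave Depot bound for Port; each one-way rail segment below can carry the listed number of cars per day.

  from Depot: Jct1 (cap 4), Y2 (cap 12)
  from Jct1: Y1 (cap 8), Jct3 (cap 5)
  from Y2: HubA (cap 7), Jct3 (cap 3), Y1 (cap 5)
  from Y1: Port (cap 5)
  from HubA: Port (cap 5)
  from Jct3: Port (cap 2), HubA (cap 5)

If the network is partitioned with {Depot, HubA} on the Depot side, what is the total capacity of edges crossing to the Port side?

21

Edges leaving {Depot, HubA}: Depot→Jct1 (4), Depot→Y2 (12), HubA→Port (5).
Cut capacity = 4 + 12 + 5 = 21.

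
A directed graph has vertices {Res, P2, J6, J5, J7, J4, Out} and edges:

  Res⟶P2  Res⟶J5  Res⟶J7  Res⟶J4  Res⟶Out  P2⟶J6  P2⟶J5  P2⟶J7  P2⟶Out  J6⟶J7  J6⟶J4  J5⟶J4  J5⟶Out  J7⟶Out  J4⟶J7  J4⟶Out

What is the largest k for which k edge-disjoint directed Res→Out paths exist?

Assign every edge capacity 1; by Menger, the answer equals the max flow.
Path Res→Out (+1); total 1.
Path Res→P2→Out (+1); total 2.
Path Res→J5→Out (+1); total 3.
Path Res→J7→Out (+1); total 4.
Path Res→J4→Out (+1); total 5.
No residual Res→Out path; max flow = 5.
Certifying cut of size 5: {Res→J4, Res→J5, Res→J7, Res→Out, Res→P2}.

5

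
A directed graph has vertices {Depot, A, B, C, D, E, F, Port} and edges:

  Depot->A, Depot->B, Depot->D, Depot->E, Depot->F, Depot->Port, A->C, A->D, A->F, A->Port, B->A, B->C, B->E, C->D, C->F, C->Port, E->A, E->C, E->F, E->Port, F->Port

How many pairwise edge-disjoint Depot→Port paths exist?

5

Assign every edge capacity 1; by Menger, the answer equals the max flow.
Path Depot→Port (+1); total 1.
Path Depot→A→Port (+1); total 2.
Path Depot→E→Port (+1); total 3.
Path Depot→F→Port (+1); total 4.
Path Depot→B→C→Port (+1); total 5.
No residual Depot→Port path; max flow = 5.
Certifying cut of size 5: {Depot→A, Depot→B, Depot→E, Depot→F, Depot→Port}.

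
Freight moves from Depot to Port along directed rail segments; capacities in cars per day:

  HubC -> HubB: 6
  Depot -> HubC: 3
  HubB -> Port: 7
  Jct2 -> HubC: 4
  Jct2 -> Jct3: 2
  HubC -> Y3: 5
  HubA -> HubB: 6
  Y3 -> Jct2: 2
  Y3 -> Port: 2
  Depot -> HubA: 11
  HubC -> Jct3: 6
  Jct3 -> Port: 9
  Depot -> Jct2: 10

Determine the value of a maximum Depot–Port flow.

Augment Depot→HubA→HubB→Port: bottleneck 6, flow now 6.
Augment Depot→Jct2→Jct3→Port: bottleneck 2, flow now 8.
Augment Depot→HubC→Y3→Port: bottleneck 2, flow now 10.
Augment Depot→HubC→HubB→Port: bottleneck 1, flow now 11.
Augment Depot→Jct2→HubC→Jct3→Port: bottleneck 4, flow now 15.
No augmenting path remains; maximum flow = 15.
In the residual graph, reachable from Depot: {Depot, HubA, Jct2}.
Min-cut edges: Depot→HubC (3), HubA→HubB (6), Jct2→HubC (4), Jct2→Jct3 (2); capacity 3 + 6 + 4 + 2 = 15.
This cut is saturated, so no flow can exceed 15.

15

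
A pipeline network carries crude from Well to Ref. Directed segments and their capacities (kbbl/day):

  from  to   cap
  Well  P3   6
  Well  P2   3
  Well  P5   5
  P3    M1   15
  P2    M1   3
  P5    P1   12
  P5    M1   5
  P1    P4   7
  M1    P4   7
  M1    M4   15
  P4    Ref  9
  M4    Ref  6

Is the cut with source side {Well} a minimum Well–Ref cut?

Yes — it is a minimum cut (capacity 14).

Given cut capacity: 6 + 3 + 5 = 14.
Augment Well→P3→M1→P4→Ref: bottleneck 6, flow now 6.
Augment Well→P2→M1→P4→Ref: bottleneck 1, flow now 7.
Augment Well→P2→M1→M4→Ref: bottleneck 2, flow now 9.
Augment Well→P5→P1→P4→Ref: bottleneck 2, flow now 11.
Augment Well→P5→M1→M4→Ref: bottleneck 3, flow now 14.
No augmenting path remains; maximum flow = 14.
Cut capacity 14 equals the max flow, so it is a minimum cut.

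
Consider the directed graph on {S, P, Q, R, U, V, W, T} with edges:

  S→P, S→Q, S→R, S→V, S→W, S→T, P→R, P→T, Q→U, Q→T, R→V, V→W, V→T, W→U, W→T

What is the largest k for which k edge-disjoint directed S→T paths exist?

5

Assign every edge capacity 1; by Menger, the answer equals the max flow.
Path S→T (+1); total 1.
Path S→P→T (+1); total 2.
Path S→Q→T (+1); total 3.
Path S→V→T (+1); total 4.
Path S→W→T (+1); total 5.
No residual S→T path; max flow = 5.
Certifying cut of size 5: {S→P, S→Q, S→T, V→T, W→T}.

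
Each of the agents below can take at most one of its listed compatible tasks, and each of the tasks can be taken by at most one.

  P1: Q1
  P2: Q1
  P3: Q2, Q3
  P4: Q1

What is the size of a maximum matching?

2

Unit-capacity flow: source→left, listed edges, right→sink; max matching = max flow.
Augmenting path P1→Q1 (+1); matched 1.
Augmenting path P3→Q2 (+1); matched 2.
No augmenting path remains; maximum matching = 2.
König certificate: {P3, Q1} is a vertex cover of size 2 (every listed pair touches it), so no matching can be larger.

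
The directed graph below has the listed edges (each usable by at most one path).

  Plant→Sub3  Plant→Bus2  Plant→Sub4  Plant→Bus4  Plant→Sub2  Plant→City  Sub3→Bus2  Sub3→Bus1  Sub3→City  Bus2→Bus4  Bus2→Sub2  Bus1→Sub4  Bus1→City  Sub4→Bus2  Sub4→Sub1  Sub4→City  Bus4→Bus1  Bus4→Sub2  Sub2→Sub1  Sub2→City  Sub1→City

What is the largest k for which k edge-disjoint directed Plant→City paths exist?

Assign every edge capacity 1; by Menger, the answer equals the max flow.
Path Plant→City (+1); total 1.
Path Plant→Sub3→City (+1); total 2.
Path Plant→Sub4→City (+1); total 3.
Path Plant→Sub2→City (+1); total 4.
Path Plant→Bus4→Bus1→City (+1); total 5.
Path Plant→Bus2→Sub2→Sub1→City (+1); total 6.
No residual Plant→City path; max flow = 6.
Certifying cut of size 6: {Plant→Bus2, Plant→Bus4, Plant→City, Plant→Sub2, Plant→Sub3, Plant→Sub4}.

6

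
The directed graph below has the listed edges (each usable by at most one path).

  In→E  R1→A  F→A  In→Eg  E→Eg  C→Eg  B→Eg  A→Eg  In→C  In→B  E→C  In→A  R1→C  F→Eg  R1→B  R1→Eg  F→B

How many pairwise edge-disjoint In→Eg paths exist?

5

Assign every edge capacity 1; by Menger, the answer equals the max flow.
Path In→Eg (+1); total 1.
Path In→E→Eg (+1); total 2.
Path In→C→Eg (+1); total 3.
Path In→B→Eg (+1); total 4.
Path In→A→Eg (+1); total 5.
No residual In→Eg path; max flow = 5.
Certifying cut of size 5: {In→A, In→B, In→C, In→E, In→Eg}.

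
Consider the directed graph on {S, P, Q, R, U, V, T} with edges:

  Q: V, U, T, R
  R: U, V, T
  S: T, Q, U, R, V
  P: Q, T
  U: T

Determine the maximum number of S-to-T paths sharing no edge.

4

Assign every edge capacity 1; by Menger, the answer equals the max flow.
Path S→T (+1); total 1.
Path S→Q→T (+1); total 2.
Path S→R→T (+1); total 3.
Path S→U→T (+1); total 4.
No residual S→T path; max flow = 4.
Certifying cut of size 4: {S→Q, S→R, S→T, S→U}.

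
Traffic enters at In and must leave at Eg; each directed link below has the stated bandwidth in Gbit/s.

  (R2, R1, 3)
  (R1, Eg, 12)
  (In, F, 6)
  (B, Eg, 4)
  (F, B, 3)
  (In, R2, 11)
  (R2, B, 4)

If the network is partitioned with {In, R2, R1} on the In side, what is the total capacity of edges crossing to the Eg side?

Edges leaving {In, R2, R1}: In→F (6), R2→B (4), R1→Eg (12).
Cut capacity = 6 + 4 + 12 = 22.

22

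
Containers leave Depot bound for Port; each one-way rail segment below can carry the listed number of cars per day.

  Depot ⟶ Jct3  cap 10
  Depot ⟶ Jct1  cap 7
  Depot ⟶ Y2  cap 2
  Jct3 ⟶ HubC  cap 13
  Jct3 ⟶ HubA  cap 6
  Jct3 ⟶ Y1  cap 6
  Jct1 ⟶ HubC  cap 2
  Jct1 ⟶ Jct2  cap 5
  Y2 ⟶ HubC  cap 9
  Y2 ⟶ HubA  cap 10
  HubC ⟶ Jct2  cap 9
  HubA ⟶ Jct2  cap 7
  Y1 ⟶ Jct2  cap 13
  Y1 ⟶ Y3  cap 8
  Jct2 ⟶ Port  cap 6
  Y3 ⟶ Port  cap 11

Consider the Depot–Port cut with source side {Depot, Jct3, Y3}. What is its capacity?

Edges leaving {Depot, Jct3, Y3}: Depot→Jct1 (7), Depot→Y2 (2), Jct3→HubC (13), Jct3→HubA (6), Jct3→Y1 (6), Y3→Port (11).
Cut capacity = 7 + 2 + 13 + 6 + 6 + 11 = 45.

45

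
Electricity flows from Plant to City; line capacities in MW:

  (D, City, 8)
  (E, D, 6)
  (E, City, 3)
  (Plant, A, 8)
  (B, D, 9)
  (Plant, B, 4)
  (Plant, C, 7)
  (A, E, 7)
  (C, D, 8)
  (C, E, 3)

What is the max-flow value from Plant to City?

Augment Plant→A→E→City: bottleneck 3, flow now 3.
Augment Plant→B→D→City: bottleneck 4, flow now 7.
Augment Plant→C→D→City: bottleneck 4, flow now 11.
No augmenting path remains; maximum flow = 11.
In the residual graph, reachable from Plant: {Plant, A, B, C, D, E}.
Min-cut edges: D→City (8), E→City (3); capacity 8 + 3 = 11.
This cut is saturated, so no flow can exceed 11.

11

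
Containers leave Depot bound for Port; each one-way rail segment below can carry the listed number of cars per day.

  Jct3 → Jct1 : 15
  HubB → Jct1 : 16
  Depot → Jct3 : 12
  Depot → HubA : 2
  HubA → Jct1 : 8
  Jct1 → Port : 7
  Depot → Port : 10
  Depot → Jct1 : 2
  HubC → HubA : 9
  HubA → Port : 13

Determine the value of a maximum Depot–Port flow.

19

Augment Depot→Port: bottleneck 10, flow now 10.
Augment Depot→HubA→Port: bottleneck 2, flow now 12.
Augment Depot→Jct1→Port: bottleneck 2, flow now 14.
Augment Depot→Jct3→Jct1→Port: bottleneck 5, flow now 19.
No augmenting path remains; maximum flow = 19.
In the residual graph, reachable from Depot: {Depot, Jct3, Jct1}.
Min-cut edges: Depot→HubA (2), Depot→Port (10), Jct1→Port (7); capacity 2 + 10 + 7 = 19.
This cut is saturated, so no flow can exceed 19.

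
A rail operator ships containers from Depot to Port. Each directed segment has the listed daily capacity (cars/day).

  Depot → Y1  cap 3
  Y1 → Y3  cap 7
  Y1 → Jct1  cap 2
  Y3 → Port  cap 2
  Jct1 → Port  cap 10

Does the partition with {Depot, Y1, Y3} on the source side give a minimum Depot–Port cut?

No — its capacity is 4, but the minimum cut has capacity 3.

Given cut capacity: 2 + 2 = 4.
Augment Depot→Y1→Y3→Port: bottleneck 2, flow now 2.
Augment Depot→Y1→Jct1→Port: bottleneck 1, flow now 3.
No augmenting path remains; maximum flow = 3.
In the residual graph, reachable from Depot: {Depot}.
Min-cut edges: Depot→Y1 (3); capacity 3 = 3.
Cut capacity 4 exceeds the max flow 3, so it is not minimum.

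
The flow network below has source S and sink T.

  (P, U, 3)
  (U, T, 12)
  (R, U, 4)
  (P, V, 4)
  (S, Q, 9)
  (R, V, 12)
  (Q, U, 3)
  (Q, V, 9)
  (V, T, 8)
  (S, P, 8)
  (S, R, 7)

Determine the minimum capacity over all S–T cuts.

Augment S→P→U→T: bottleneck 3, flow now 3.
Augment S→P→V→T: bottleneck 4, flow now 7.
Augment S→Q→U→T: bottleneck 3, flow now 10.
Augment S→Q→V→T: bottleneck 4, flow now 14.
Augment S→R→U→T: bottleneck 4, flow now 18.
No augmenting path remains; maximum flow = 18.
By max-flow min-cut, the minimum cut capacity equals the max flow.
In the residual graph, reachable from S: {S, P, Q, R, V}.
Min-cut edges: P→U (3), Q→U (3), R→U (4), V→T (8); capacity 3 + 3 + 4 + 8 = 18.

18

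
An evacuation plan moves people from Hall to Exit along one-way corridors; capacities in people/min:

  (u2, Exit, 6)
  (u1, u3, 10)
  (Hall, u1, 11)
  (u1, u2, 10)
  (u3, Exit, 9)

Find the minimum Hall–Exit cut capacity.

11

Augment Hall→u1→u2→Exit: bottleneck 6, flow now 6.
Augment Hall→u1→u3→Exit: bottleneck 5, flow now 11.
No augmenting path remains; maximum flow = 11.
By max-flow min-cut, the minimum cut capacity equals the max flow.
In the residual graph, reachable from Hall: {Hall}.
Min-cut edges: Hall→u1 (11); capacity 11 = 11.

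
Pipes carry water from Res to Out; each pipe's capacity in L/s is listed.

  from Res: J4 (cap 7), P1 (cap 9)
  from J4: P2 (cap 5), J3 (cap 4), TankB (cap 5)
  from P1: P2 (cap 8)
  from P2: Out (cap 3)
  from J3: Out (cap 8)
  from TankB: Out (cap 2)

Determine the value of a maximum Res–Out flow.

9

Augment Res→J4→P2→Out: bottleneck 3, flow now 3.
Augment Res→J4→J3→Out: bottleneck 4, flow now 7.
Augment Res→P1→P2→J4→TankB→Out: bottleneck 2, flow now 9. (uses reverse residual edge)
No augmenting path remains; maximum flow = 9.
In the residual graph, reachable from Res: {Res, J4, P1, P2, TankB}.
Min-cut edges: J4→J3 (4), P2→Out (3), TankB→Out (2); capacity 4 + 3 + 2 = 9.
This cut is saturated, so no flow can exceed 9.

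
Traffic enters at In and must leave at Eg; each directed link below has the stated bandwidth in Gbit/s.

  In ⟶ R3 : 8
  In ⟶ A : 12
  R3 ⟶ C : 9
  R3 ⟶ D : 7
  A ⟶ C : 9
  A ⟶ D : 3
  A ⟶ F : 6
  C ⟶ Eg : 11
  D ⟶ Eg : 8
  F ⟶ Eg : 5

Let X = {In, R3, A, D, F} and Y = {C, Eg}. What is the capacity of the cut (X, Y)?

Edges leaving {In, R3, A, D, F}: R3→C (9), A→C (9), D→Eg (8), F→Eg (5).
Cut capacity = 9 + 9 + 8 + 5 = 31.

31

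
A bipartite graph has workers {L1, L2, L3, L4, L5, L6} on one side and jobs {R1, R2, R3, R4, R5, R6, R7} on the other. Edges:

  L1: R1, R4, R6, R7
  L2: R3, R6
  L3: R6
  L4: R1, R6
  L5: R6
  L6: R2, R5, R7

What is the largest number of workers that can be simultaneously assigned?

5

Unit-capacity flow: source→left, listed edges, right→sink; max matching = max flow.
Augmenting path L1→R1 (+1); matched 1.
Augmenting path L2→R3 (+1); matched 2.
Augmenting path L3→R6 (+1); matched 3.
Augmenting path L6→R2 (+1); matched 4.
Augmenting path L4→R1→L1→R4 (+1); matched 5.
No augmenting path remains; maximum matching = 5.
König certificate: {L1, L2, L4, L6, R6} is a vertex cover of size 5 (every listed pair touches it), so no matching can be larger.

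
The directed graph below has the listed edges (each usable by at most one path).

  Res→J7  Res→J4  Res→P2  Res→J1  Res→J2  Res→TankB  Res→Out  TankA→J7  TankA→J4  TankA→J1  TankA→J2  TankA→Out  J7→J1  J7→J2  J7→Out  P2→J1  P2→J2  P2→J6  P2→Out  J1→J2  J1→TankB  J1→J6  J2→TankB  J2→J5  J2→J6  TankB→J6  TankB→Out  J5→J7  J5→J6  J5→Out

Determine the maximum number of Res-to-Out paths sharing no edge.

5

Assign every edge capacity 1; by Menger, the answer equals the max flow.
Path Res→Out (+1); total 1.
Path Res→J7→Out (+1); total 2.
Path Res→P2→Out (+1); total 3.
Path Res→TankB→Out (+1); total 4.
Path Res→J2→J5→Out (+1); total 5.
No residual Res→Out path; max flow = 5.
Certifying cut of size 5: {J2→J5, Res→J7, Res→Out, Res→P2, TankB→Out}.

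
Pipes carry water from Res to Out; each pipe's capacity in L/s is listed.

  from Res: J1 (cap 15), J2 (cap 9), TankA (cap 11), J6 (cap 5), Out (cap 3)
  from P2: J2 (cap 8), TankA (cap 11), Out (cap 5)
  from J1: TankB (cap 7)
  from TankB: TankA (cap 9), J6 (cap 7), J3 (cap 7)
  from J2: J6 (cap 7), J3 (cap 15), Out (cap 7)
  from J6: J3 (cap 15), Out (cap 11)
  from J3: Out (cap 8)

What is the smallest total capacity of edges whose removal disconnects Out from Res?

24

Augment Res→Out: bottleneck 3, flow now 3.
Augment Res→J2→Out: bottleneck 7, flow now 10.
Augment Res→J6→Out: bottleneck 5, flow now 15.
Augment Res→J2→J6→Out: bottleneck 2, flow now 17.
Augment Res→J1→TankB→J6→Out: bottleneck 4, flow now 21.
Augment Res→J1→TankB→J3→Out: bottleneck 3, flow now 24.
No augmenting path remains; maximum flow = 24.
By max-flow min-cut, the minimum cut capacity equals the max flow.
In the residual graph, reachable from Res: {Res, J1, TankA}.
Min-cut edges: Res→J2 (9), Res→J6 (5), Res→Out (3), J1→TankB (7); capacity 9 + 5 + 3 + 7 = 24.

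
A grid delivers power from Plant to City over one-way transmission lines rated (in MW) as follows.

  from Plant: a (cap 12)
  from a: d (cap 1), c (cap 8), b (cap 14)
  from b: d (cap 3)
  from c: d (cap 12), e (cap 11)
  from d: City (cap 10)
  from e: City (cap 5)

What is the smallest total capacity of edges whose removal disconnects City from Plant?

12

Augment Plant→a→d→City: bottleneck 1, flow now 1.
Augment Plant→a→b→d→City: bottleneck 3, flow now 4.
Augment Plant→a→c→d→City: bottleneck 6, flow now 10.
Augment Plant→a→c→e→City: bottleneck 2, flow now 12.
No augmenting path remains; maximum flow = 12.
By max-flow min-cut, the minimum cut capacity equals the max flow.
In the residual graph, reachable from Plant: {Plant}.
Min-cut edges: Plant→a (12); capacity 12 = 12.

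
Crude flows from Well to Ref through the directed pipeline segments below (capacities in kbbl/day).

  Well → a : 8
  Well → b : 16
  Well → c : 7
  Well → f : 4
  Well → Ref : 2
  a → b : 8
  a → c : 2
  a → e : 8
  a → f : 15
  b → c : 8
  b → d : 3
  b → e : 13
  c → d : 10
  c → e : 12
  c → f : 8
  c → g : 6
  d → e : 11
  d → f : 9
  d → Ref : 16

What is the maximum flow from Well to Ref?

Augment Well→Ref: bottleneck 2, flow now 2.
Augment Well→b→d→Ref: bottleneck 3, flow now 5.
Augment Well→c→d→Ref: bottleneck 7, flow now 12.
Augment Well→a→c→d→Ref: bottleneck 2, flow now 14.
Augment Well→b→c→d→Ref: bottleneck 1, flow now 15.
No augmenting path remains; maximum flow = 15.
In the residual graph, reachable from Well: {Well, a, b, c, e, f, g}.
Min-cut edges: Well→Ref (2), b→d (3), c→d (10); capacity 2 + 3 + 10 = 15.
This cut is saturated, so no flow can exceed 15.

15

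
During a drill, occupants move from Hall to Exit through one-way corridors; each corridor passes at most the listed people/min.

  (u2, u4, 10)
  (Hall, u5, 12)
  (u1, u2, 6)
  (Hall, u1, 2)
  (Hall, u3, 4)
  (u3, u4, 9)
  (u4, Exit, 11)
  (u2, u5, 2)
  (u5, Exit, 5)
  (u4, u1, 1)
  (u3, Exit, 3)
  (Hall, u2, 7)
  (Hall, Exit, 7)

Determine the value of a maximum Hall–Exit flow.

25

Augment Hall→Exit: bottleneck 7, flow now 7.
Augment Hall→u3→Exit: bottleneck 3, flow now 10.
Augment Hall→u5→Exit: bottleneck 5, flow now 15.
Augment Hall→u2→u4→Exit: bottleneck 7, flow now 22.
Augment Hall→u3→u4→Exit: bottleneck 1, flow now 23.
Augment Hall→u1→u2→u4→Exit: bottleneck 2, flow now 25.
No augmenting path remains; maximum flow = 25.
In the residual graph, reachable from Hall: {Hall, u5}.
Min-cut edges: Hall→u1 (2), Hall→u2 (7), Hall→u3 (4), Hall→Exit (7), u5→Exit (5); capacity 2 + 7 + 4 + 7 + 5 = 25.
This cut is saturated, so no flow can exceed 25.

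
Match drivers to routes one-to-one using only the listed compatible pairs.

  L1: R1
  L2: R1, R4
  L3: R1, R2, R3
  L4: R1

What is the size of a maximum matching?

3

Unit-capacity flow: source→left, listed edges, right→sink; max matching = max flow.
Augmenting path L1→R1 (+1); matched 1.
Augmenting path L2→R4 (+1); matched 2.
Augmenting path L3→R2 (+1); matched 3.
No augmenting path remains; maximum matching = 3.
König certificate: {L2, L3, R1} is a vertex cover of size 3 (every listed pair touches it), so no matching can be larger.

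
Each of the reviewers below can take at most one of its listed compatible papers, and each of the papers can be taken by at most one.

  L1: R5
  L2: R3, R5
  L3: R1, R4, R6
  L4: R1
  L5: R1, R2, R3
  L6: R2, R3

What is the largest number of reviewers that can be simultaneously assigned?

Unit-capacity flow: source→left, listed edges, right→sink; max matching = max flow.
Augmenting path L1→R5 (+1); matched 1.
Augmenting path L2→R3 (+1); matched 2.
Augmenting path L3→R1 (+1); matched 3.
Augmenting path L5→R2 (+1); matched 4.
Augmenting path L4→R1→L3→R4 (+1); matched 5.
No augmenting path remains; maximum matching = 5.
König certificate: {L3, R1, R2, R3, R5} is a vertex cover of size 5 (every listed pair touches it), so no matching can be larger.

5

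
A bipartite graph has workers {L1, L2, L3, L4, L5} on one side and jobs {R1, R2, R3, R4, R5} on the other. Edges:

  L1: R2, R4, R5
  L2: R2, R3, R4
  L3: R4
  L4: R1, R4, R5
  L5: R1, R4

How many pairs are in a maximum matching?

5

Unit-capacity flow: source→left, listed edges, right→sink; max matching = max flow.
Augmenting path L1→R2 (+1); matched 1.
Augmenting path L2→R3 (+1); matched 2.
Augmenting path L3→R4 (+1); matched 3.
Augmenting path L4→R1 (+1); matched 4.
Augmenting path L5→R1→L4→R5 (+1); matched 5.
No augmenting path remains; maximum matching = 5.
König certificate: {L1, L2, L3, L4, L5} is a vertex cover of size 5 (every listed pair touches it), so no matching can be larger.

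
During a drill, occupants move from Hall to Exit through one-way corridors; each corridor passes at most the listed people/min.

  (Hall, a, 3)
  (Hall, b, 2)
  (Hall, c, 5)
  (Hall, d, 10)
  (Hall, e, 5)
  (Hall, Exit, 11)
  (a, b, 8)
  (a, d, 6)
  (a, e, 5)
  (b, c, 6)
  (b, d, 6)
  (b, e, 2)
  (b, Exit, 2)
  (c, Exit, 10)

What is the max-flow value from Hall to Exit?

21

Augment Hall→Exit: bottleneck 11, flow now 11.
Augment Hall→b→Exit: bottleneck 2, flow now 13.
Augment Hall→c→Exit: bottleneck 5, flow now 18.
Augment Hall→a→b→c→Exit: bottleneck 3, flow now 21.
No augmenting path remains; maximum flow = 21.
In the residual graph, reachable from Hall: {Hall, d, e}.
Min-cut edges: Hall→a (3), Hall→b (2), Hall→c (5), Hall→Exit (11); capacity 3 + 2 + 5 + 11 = 21.
This cut is saturated, so no flow can exceed 21.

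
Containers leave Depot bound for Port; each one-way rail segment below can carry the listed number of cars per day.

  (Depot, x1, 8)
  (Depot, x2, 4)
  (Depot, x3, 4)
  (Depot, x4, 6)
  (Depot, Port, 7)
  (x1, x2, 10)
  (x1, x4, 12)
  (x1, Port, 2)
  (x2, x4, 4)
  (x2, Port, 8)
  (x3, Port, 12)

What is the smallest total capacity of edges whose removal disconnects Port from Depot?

Augment Depot→Port: bottleneck 7, flow now 7.
Augment Depot→x1→Port: bottleneck 2, flow now 9.
Augment Depot→x2→Port: bottleneck 4, flow now 13.
Augment Depot→x3→Port: bottleneck 4, flow now 17.
Augment Depot→x1→x2→Port: bottleneck 4, flow now 21.
No augmenting path remains; maximum flow = 21.
By max-flow min-cut, the minimum cut capacity equals the max flow.
In the residual graph, reachable from Depot: {Depot, x1, x2, x4}.
Min-cut edges: Depot→x3 (4), Depot→Port (7), x1→Port (2), x2→Port (8); capacity 4 + 7 + 2 + 8 = 21.

21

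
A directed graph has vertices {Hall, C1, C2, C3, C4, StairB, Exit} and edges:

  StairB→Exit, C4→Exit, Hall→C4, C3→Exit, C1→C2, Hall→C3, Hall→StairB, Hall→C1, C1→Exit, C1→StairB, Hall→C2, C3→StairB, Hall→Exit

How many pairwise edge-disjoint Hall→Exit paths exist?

5

Assign every edge capacity 1; by Menger, the answer equals the max flow.
Path Hall→Exit (+1); total 1.
Path Hall→C1→Exit (+1); total 2.
Path Hall→C3→Exit (+1); total 3.
Path Hall→C4→Exit (+1); total 4.
Path Hall→StairB→Exit (+1); total 5.
No residual Hall→Exit path; max flow = 5.
Certifying cut of size 5: {Hall→C1, Hall→C3, Hall→C4, Hall→Exit, Hall→StairB}.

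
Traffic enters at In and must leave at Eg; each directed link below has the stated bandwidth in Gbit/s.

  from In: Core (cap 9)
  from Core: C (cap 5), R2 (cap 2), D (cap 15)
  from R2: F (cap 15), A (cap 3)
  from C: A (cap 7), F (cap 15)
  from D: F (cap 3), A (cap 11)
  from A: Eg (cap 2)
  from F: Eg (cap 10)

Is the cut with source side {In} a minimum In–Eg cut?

Yes — it is a minimum cut (capacity 9).

Given cut capacity: 9 = 9.
Augment In→Core→R2→A→Eg: bottleneck 2, flow now 2.
Augment In→Core→C→F→Eg: bottleneck 5, flow now 7.
Augment In→Core→D→F→Eg: bottleneck 2, flow now 9.
No augmenting path remains; maximum flow = 9.
Cut capacity 9 equals the max flow, so it is a minimum cut.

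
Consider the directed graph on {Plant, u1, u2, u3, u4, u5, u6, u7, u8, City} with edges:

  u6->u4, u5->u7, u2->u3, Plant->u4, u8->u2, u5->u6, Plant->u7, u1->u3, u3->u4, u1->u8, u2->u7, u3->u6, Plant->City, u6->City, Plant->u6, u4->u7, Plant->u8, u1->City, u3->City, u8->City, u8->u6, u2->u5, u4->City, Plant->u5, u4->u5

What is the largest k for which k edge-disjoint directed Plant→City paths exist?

Assign every edge capacity 1; by Menger, the answer equals the max flow.
Path Plant→City (+1); total 1.
Path Plant→u4→City (+1); total 2.
Path Plant→u6→City (+1); total 3.
Path Plant→u8→City (+1); total 4.
No residual Plant→City path; max flow = 4.
Certifying cut of size 4: {Plant→City, Plant→u8, u4→City, u6→City}.

4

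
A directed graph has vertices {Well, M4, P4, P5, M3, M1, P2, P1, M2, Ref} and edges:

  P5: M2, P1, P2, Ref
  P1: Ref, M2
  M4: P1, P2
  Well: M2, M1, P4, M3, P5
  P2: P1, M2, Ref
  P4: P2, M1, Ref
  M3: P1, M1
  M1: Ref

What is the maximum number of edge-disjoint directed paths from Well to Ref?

Assign every edge capacity 1; by Menger, the answer equals the max flow.
Path Well→P4→Ref (+1); total 1.
Path Well→P5→Ref (+1); total 2.
Path Well→M1→Ref (+1); total 3.
Path Well→M3→P1→Ref (+1); total 4.
No residual Well→Ref path; max flow = 4.
Certifying cut of size 4: {Well→M1, Well→M3, Well→P4, Well→P5}.

4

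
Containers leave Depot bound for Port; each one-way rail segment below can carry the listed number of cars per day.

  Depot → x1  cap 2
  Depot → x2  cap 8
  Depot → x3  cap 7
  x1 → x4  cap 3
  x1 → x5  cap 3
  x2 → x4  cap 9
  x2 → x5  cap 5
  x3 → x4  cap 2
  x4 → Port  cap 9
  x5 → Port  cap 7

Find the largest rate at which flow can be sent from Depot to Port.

12

Augment Depot→x1→x4→Port: bottleneck 2, flow now 2.
Augment Depot→x2→x4→Port: bottleneck 7, flow now 9.
Augment Depot→x2→x5→Port: bottleneck 1, flow now 10.
Augment Depot→x3→x4→x1→x5→Port: bottleneck 2, flow now 12. (uses reverse residual edge)
No augmenting path remains; maximum flow = 12.
In the residual graph, reachable from Depot: {Depot, x3}.
Min-cut edges: Depot→x1 (2), Depot→x2 (8), x3→x4 (2); capacity 2 + 8 + 2 = 12.
This cut is saturated, so no flow can exceed 12.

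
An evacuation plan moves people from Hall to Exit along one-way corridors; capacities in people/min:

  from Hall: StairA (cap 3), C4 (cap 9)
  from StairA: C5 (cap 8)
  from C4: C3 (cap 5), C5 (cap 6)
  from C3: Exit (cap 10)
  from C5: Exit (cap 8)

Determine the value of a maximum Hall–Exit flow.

Augment Hall→StairA→C5→Exit: bottleneck 3, flow now 3.
Augment Hall→C4→C3→Exit: bottleneck 5, flow now 8.
Augment Hall→C4→C5→Exit: bottleneck 4, flow now 12.
No augmenting path remains; maximum flow = 12.
In the residual graph, reachable from Hall: {Hall}.
Min-cut edges: Hall→StairA (3), Hall→C4 (9); capacity 3 + 9 = 12.
This cut is saturated, so no flow can exceed 12.

12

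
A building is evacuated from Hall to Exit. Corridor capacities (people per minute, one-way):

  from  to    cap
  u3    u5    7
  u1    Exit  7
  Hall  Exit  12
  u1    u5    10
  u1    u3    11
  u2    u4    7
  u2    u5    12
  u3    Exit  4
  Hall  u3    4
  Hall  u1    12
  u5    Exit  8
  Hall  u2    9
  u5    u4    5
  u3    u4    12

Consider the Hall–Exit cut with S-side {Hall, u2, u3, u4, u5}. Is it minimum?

No — its capacity is 36, but the minimum cut has capacity 31.

Given cut capacity: 12 + 12 + 4 + 8 = 36.
Augment Hall→Exit: bottleneck 12, flow now 12.
Augment Hall→u1→Exit: bottleneck 7, flow now 19.
Augment Hall→u3→Exit: bottleneck 4, flow now 23.
Augment Hall→u1→u5→Exit: bottleneck 5, flow now 28.
Augment Hall→u2→u5→Exit: bottleneck 3, flow now 31.
No augmenting path remains; maximum flow = 31.
In the residual graph, reachable from Hall: {Hall, u1, u2, u3, u4, u5}.
Min-cut edges: Hall→Exit (12), u1→Exit (7), u3→Exit (4), u5→Exit (8); capacity 12 + 7 + 4 + 8 = 31.
Cut capacity 36 exceeds the max flow 31, so it is not minimum.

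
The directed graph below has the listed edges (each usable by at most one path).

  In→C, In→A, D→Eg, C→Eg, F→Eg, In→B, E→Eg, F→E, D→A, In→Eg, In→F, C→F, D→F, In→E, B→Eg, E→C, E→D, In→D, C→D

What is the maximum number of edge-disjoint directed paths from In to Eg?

Assign every edge capacity 1; by Menger, the answer equals the max flow.
Path In→Eg (+1); total 1.
Path In→B→Eg (+1); total 2.
Path In→C→Eg (+1); total 3.
Path In→D→Eg (+1); total 4.
Path In→E→Eg (+1); total 5.
Path In→F→Eg (+1); total 6.
No residual In→Eg path; max flow = 6.
Certifying cut of size 6: {In→B, In→C, In→D, In→E, In→Eg, In→F}.

6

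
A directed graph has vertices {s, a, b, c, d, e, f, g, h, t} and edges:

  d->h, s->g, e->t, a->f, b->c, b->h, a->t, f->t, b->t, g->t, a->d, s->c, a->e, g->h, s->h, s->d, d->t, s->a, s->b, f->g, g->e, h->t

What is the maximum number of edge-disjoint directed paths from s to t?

Assign every edge capacity 1; by Menger, the answer equals the max flow.
Path s→a→t (+1); total 1.
Path s→b→t (+1); total 2.
Path s→d→t (+1); total 3.
Path s→g→t (+1); total 4.
Path s→h→t (+1); total 5.
No residual s→t path; max flow = 5.
Certifying cut of size 5: {s→a, s→b, s→d, s→g, s→h}.

5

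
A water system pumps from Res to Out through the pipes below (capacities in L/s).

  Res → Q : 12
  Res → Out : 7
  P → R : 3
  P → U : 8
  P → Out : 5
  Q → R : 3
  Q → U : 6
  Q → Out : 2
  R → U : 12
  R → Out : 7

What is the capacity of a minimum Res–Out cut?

12

Augment Res→Out: bottleneck 7, flow now 7.
Augment Res→Q→Out: bottleneck 2, flow now 9.
Augment Res→Q→R→Out: bottleneck 3, flow now 12.
No augmenting path remains; maximum flow = 12.
By max-flow min-cut, the minimum cut capacity equals the max flow.
In the residual graph, reachable from Res: {Res, Q, U}.
Min-cut edges: Res→Out (7), Q→R (3), Q→Out (2); capacity 7 + 3 + 2 = 12.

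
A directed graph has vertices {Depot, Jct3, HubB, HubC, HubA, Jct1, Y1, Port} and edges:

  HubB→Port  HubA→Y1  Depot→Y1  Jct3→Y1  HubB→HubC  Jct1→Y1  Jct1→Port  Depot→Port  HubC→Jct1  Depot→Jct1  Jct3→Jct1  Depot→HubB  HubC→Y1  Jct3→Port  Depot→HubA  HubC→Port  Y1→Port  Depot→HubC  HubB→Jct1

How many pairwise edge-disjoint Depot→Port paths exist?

Assign every edge capacity 1; by Menger, the answer equals the max flow.
Path Depot→Port (+1); total 1.
Path Depot→HubB→Port (+1); total 2.
Path Depot→HubC→Port (+1); total 3.
Path Depot→Jct1→Port (+1); total 4.
Path Depot→Y1→Port (+1); total 5.
No residual Depot→Port path; max flow = 5.
Certifying cut of size 5: {Depot→HubB, Depot→HubC, Depot→Jct1, Depot→Port, Y1→Port}.

5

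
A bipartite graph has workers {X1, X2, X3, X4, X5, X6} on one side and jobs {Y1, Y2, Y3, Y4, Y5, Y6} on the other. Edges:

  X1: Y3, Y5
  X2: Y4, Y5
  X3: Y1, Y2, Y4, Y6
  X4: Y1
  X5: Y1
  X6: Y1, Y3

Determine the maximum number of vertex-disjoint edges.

5

Unit-capacity flow: source→left, listed edges, right→sink; max matching = max flow.
Augmenting path X1→Y3 (+1); matched 1.
Augmenting path X2→Y4 (+1); matched 2.
Augmenting path X3→Y1 (+1); matched 3.
Augmenting path X4→Y1→X3→Y2 (+1); matched 4.
Augmenting path X6→Y3→X1→Y5 (+1); matched 5.
No augmenting path remains; maximum matching = 5.
König certificate: {X1, X2, X3, X6, Y1} is a vertex cover of size 5 (every listed pair touches it), so no matching can be larger.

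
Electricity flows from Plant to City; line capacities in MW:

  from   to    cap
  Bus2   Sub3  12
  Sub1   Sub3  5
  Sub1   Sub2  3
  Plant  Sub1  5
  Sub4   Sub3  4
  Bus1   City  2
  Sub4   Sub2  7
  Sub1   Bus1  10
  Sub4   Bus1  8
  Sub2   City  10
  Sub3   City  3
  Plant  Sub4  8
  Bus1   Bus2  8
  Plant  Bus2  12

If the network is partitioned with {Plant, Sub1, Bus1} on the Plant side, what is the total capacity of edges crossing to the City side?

Edges leaving {Plant, Sub1, Bus1}: Plant→Bus2 (12), Plant→Sub4 (8), Sub1→Sub3 (5), Sub1→Sub2 (3), Bus1→Bus2 (8), Bus1→City (2).
Cut capacity = 12 + 8 + 5 + 3 + 8 + 2 = 38.

38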